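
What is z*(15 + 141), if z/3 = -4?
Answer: -1872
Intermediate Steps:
z = -12 (z = 3*(-4) = -12)
z*(15 + 141) = -12*(15 + 141) = -12*156 = -1872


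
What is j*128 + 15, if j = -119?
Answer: -15217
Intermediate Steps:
j*128 + 15 = -119*128 + 15 = -15232 + 15 = -15217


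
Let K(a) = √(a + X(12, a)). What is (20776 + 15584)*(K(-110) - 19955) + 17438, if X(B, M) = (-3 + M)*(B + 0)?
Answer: -725546362 + 36360*I*√1466 ≈ -7.2555e+8 + 1.3922e+6*I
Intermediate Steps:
X(B, M) = B*(-3 + M) (X(B, M) = (-3 + M)*B = B*(-3 + M))
K(a) = √(-36 + 13*a) (K(a) = √(a + 12*(-3 + a)) = √(a + (-36 + 12*a)) = √(-36 + 13*a))
(20776 + 15584)*(K(-110) - 19955) + 17438 = (20776 + 15584)*(√(-36 + 13*(-110)) - 19955) + 17438 = 36360*(√(-36 - 1430) - 19955) + 17438 = 36360*(√(-1466) - 19955) + 17438 = 36360*(I*√1466 - 19955) + 17438 = 36360*(-19955 + I*√1466) + 17438 = (-725563800 + 36360*I*√1466) + 17438 = -725546362 + 36360*I*√1466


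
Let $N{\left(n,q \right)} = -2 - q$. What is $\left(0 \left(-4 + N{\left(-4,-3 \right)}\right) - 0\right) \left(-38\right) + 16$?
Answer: $16$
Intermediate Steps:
$\left(0 \left(-4 + N{\left(-4,-3 \right)}\right) - 0\right) \left(-38\right) + 16 = \left(0 \left(-4 - -1\right) - 0\right) \left(-38\right) + 16 = \left(0 \left(-4 + \left(-2 + 3\right)\right) + \left(-3 + 3\right)\right) \left(-38\right) + 16 = \left(0 \left(-4 + 1\right) + 0\right) \left(-38\right) + 16 = \left(0 \left(-3\right) + 0\right) \left(-38\right) + 16 = \left(0 + 0\right) \left(-38\right) + 16 = 0 \left(-38\right) + 16 = 0 + 16 = 16$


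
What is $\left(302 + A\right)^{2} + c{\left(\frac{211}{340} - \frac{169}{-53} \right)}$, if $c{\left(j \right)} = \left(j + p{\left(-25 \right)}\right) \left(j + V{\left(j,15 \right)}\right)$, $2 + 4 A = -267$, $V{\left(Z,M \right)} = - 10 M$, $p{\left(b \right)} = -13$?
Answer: $\frac{9165422020647}{162360200} \approx 56451.0$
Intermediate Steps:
$A = - \frac{269}{4}$ ($A = - \frac{1}{2} + \frac{1}{4} \left(-267\right) = - \frac{1}{2} - \frac{267}{4} = - \frac{269}{4} \approx -67.25$)
$c{\left(j \right)} = \left(-150 + j\right) \left(-13 + j\right)$ ($c{\left(j \right)} = \left(j - 13\right) \left(j - 150\right) = \left(-13 + j\right) \left(j - 150\right) = \left(-13 + j\right) \left(-150 + j\right) = \left(-150 + j\right) \left(-13 + j\right)$)
$\left(302 + A\right)^{2} + c{\left(\frac{211}{340} - \frac{169}{-53} \right)} = \left(302 - \frac{269}{4}\right)^{2} + \left(1950 + \left(\frac{211}{340} - \frac{169}{-53}\right)^{2} - 163 \left(\frac{211}{340} - \frac{169}{-53}\right)\right) = \left(\frac{939}{4}\right)^{2} + \left(1950 + \left(211 \cdot \frac{1}{340} - - \frac{169}{53}\right)^{2} - 163 \left(211 \cdot \frac{1}{340} - - \frac{169}{53}\right)\right) = \frac{881721}{16} + \left(1950 + \left(\frac{211}{340} + \frac{169}{53}\right)^{2} - 163 \left(\frac{211}{340} + \frac{169}{53}\right)\right) = \frac{881721}{16} + \left(1950 + \left(\frac{68643}{18020}\right)^{2} - \frac{11188809}{18020}\right) = \frac{881721}{16} + \left(1950 + \frac{4711861449}{324720400} - \frac{11188809}{18020}\right) = \frac{881721}{16} + \frac{436294303269}{324720400} = \frac{9165422020647}{162360200}$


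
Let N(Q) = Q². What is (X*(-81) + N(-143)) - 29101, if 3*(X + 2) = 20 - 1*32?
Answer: -8166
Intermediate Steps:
X = -6 (X = -2 + (20 - 1*32)/3 = -2 + (20 - 32)/3 = -2 + (⅓)*(-12) = -2 - 4 = -6)
(X*(-81) + N(-143)) - 29101 = (-6*(-81) + (-143)²) - 29101 = (486 + 20449) - 29101 = 20935 - 29101 = -8166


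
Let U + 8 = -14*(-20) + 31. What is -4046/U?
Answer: -4046/303 ≈ -13.353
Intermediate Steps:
U = 303 (U = -8 + (-14*(-20) + 31) = -8 + (280 + 31) = -8 + 311 = 303)
-4046/U = -4046/303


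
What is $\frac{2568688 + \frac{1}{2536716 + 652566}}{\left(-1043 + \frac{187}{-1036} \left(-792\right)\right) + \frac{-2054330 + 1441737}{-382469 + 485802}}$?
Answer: $- \frac{16865519712305405323}{5948433031472700} \approx -2835.3$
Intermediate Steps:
$\frac{2568688 + \frac{1}{2536716 + 652566}}{\left(-1043 + \frac{187}{-1036} \left(-792\right)\right) + \frac{-2054330 + 1441737}{-382469 + 485802}} = \frac{2568688 + \frac{1}{3189282}}{\left(-1043 + 187 \left(- \frac{1}{1036}\right) \left(-792\right)\right) - \frac{612593}{103333}} = \frac{2568688 + \frac{1}{3189282}}{\left(-1043 - - \frac{37026}{259}\right) - \frac{612593}{103333}} = \frac{8192270402017}{3189282 \left(\left(-1043 + \frac{37026}{259}\right) - \frac{612593}{103333}\right)} = \frac{8192270402017}{3189282 \left(- \frac{233111}{259} - \frac{612593}{103333}\right)} = \frac{8192270402017}{3189282 \left(- \frac{24246720550}{26763247}\right)} = \frac{8192270402017}{3189282} \left(- \frac{26763247}{24246720550}\right) = - \frac{16865519712305405323}{5948433031472700}$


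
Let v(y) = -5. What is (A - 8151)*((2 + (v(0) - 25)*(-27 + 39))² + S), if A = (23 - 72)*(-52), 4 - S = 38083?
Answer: -504746255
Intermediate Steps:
S = -38079 (S = 4 - 1*38083 = 4 - 38083 = -38079)
A = 2548 (A = -49*(-52) = 2548)
(A - 8151)*((2 + (v(0) - 25)*(-27 + 39))² + S) = (2548 - 8151)*((2 + (-5 - 25)*(-27 + 39))² - 38079) = -5603*((2 - 30*12)² - 38079) = -5603*((2 - 360)² - 38079) = -5603*((-358)² - 38079) = -5603*(128164 - 38079) = -5603*90085 = -504746255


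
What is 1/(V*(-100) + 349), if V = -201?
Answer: 1/20449 ≈ 4.8902e-5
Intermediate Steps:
1/(V*(-100) + 349) = 1/(-201*(-100) + 349) = 1/(20100 + 349) = 1/20449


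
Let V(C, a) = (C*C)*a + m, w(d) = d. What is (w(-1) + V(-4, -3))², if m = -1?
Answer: 2500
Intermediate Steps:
V(C, a) = -1 + a*C² (V(C, a) = (C*C)*a - 1 = C²*a - 1 = a*C² - 1 = -1 + a*C²)
(w(-1) + V(-4, -3))² = (-1 + (-1 - 3*(-4)²))² = (-1 + (-1 - 3*16))² = (-1 + (-1 - 48))² = (-1 - 49)² = (-50)² = 2500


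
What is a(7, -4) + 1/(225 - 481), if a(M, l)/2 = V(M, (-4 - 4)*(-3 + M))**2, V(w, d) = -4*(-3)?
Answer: 73727/256 ≈ 288.00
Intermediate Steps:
V(w, d) = 12
a(M, l) = 288 (a(M, l) = 2*12**2 = 2*144 = 288)
a(7, -4) + 1/(225 - 481) = 288 + 1/(225 - 481) = 288 + 1/(-256) = 288 - 1/256 = 73727/256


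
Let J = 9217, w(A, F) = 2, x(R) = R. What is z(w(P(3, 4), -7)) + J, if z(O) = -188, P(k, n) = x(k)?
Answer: 9029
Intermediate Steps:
P(k, n) = k
z(w(P(3, 4), -7)) + J = -188 + 9217 = 9029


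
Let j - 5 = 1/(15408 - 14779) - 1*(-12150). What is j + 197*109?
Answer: 21152013/629 ≈ 33628.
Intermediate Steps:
j = 7645496/629 (j = 5 + (1/(15408 - 14779) - 1*(-12150)) = 5 + (1/629 + 12150) = 5 + 7642351/629 = 7645496/629 ≈ 12155.)
j + 197*109 = 7645496/629 + 197*109 = 7645496/629 + 21473 = 21152013/629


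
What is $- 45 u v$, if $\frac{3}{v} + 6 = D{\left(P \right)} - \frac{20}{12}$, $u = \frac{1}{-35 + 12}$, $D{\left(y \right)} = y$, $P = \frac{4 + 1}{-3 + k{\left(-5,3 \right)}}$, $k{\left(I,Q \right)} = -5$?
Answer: $- \frac{3240}{4577} \approx -0.70789$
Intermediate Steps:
$P = - \frac{5}{8}$ ($P = \frac{4 + 1}{-3 - 5} = \frac{5}{-8} = 5 \left(- \frac{1}{8}\right) = - \frac{5}{8} \approx -0.625$)
$u = - \frac{1}{23}$ ($u = \frac{1}{-23} = - \frac{1}{23} \approx -0.043478$)
$v = - \frac{72}{199}$ ($v = \frac{3}{-6 - \left(\frac{5}{8} + \frac{20}{12}\right)} = \frac{3}{-6 - \left(\frac{5}{8} + 20 \cdot \frac{1}{12}\right)} = \frac{3}{-6 - \frac{55}{24}} = \frac{3}{- \frac{199}{24}} = 3 \left(- \frac{24}{199}\right) = - \frac{72}{199} \approx -0.36181$)
$- 45 u v = \left(-45\right) \left(- \frac{1}{23}\right) \left(- \frac{72}{199}\right) = \frac{45}{23} \left(- \frac{72}{199}\right) = - \frac{3240}{4577}$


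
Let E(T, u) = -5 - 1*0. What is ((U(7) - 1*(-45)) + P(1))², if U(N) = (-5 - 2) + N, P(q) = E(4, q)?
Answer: 1600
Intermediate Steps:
E(T, u) = -5 (E(T, u) = -5 + 0 = -5)
P(q) = -5
U(N) = -7 + N
((U(7) - 1*(-45)) + P(1))² = (((-7 + 7) - 1*(-45)) - 5)² = ((0 + 45) - 5)² = (45 - 5)² = 40² = 1600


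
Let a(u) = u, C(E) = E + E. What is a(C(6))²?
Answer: 144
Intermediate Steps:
C(E) = 2*E
a(C(6))² = (2*6)² = 12² = 144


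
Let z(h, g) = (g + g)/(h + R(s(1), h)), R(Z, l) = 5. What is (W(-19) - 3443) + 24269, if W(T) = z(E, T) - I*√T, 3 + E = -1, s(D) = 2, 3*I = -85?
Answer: 20788 + 85*I*√19/3 ≈ 20788.0 + 123.5*I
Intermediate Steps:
I = -85/3 (I = (⅓)*(-85) = -85/3 ≈ -28.333)
E = -4 (E = -3 - 1 = -4)
z(h, g) = 2*g/(5 + h) (z(h, g) = (g + g)/(h + 5) = (2*g)/(5 + h) = 2*g/(5 + h))
W(T) = 2*T + 85*√T/3 (W(T) = 2*T/(5 - 4) - (-85)*√T/3 = 2*T/1 + 85*√T/3 = 2*T*1 + 85*√T/3 = 2*T + 85*√T/3)
(W(-19) - 3443) + 24269 = ((2*(-19) + 85*√(-19)/3) - 3443) + 24269 = ((-38 + 85*(I*√19)/3) - 3443) + 24269 = ((-38 + 85*I*√19/3) - 3443) + 24269 = (-3481 + 85*I*√19/3) + 24269 = 20788 + 85*I*√19/3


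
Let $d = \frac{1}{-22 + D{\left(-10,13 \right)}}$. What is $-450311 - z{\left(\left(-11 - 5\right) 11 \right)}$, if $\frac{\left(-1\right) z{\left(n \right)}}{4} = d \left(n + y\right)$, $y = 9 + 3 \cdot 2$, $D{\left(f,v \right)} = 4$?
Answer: $- \frac{4052477}{9} \approx -4.5028 \cdot 10^{5}$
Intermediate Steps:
$y = 15$ ($y = 9 + 6 = 15$)
$d = - \frac{1}{18}$ ($d = \frac{1}{-22 + 4} = \frac{1}{-18} = - \frac{1}{18} \approx -0.055556$)
$z{\left(n \right)} = \frac{10}{3} + \frac{2 n}{9}$ ($z{\left(n \right)} = - 4 \left(- \frac{n + 15}{18}\right) = - 4 \left(- \frac{15 + n}{18}\right) = - 4 \left(- \frac{5}{6} - \frac{n}{18}\right) = \frac{10}{3} + \frac{2 n}{9}$)
$-450311 - z{\left(\left(-11 - 5\right) 11 \right)} = -450311 - \left(\frac{10}{3} + \frac{2 \left(-11 - 5\right) 11}{9}\right) = -450311 - \left(\frac{10}{3} + \frac{2 \left(\left(-16\right) 11\right)}{9}\right) = -450311 - \left(\frac{10}{3} + \frac{2}{9} \left(-176\right)\right) = -450311 - \left(\frac{10}{3} - \frac{352}{9}\right) = -450311 - - \frac{322}{9} = -450311 + \frac{322}{9} = - \frac{4052477}{9}$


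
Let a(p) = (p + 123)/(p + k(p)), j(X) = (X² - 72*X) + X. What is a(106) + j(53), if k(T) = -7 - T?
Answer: -6907/7 ≈ -986.71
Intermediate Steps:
j(X) = X² - 71*X
a(p) = -123/7 - p/7 (a(p) = (p + 123)/(p + (-7 - p)) = (123 + p)/(-7) = (123 + p)*(-⅐) = -123/7 - p/7)
a(106) + j(53) = (-123/7 - ⅐*106) + 53*(-71 + 53) = (-123/7 - 106/7) + 53*(-18) = -229/7 - 954 = -6907/7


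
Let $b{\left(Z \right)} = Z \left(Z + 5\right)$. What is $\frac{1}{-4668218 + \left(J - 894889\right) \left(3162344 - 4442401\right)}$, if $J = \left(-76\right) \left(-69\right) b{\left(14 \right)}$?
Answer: $- \frac{1}{640052369073} \approx -1.5624 \cdot 10^{-12}$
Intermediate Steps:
$b{\left(Z \right)} = Z \left(5 + Z\right)$
$J = 1394904$ ($J = \left(-76\right) \left(-69\right) 14 \left(5 + 14\right) = 5244 \cdot 14 \cdot 19 = 5244 \cdot 266 = 1394904$)
$\frac{1}{-4668218 + \left(J - 894889\right) \left(3162344 - 4442401\right)} = \frac{1}{-4668218 + \left(1394904 - 894889\right) \left(3162344 - 4442401\right)} = \frac{1}{-4668218 + 500015 \left(-1280057\right)} = \frac{1}{-4668218 - 640047700855} = \frac{1}{-640052369073} = - \frac{1}{640052369073}$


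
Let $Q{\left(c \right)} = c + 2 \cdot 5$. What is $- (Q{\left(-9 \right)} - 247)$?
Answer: $246$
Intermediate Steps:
$Q{\left(c \right)} = 10 + c$ ($Q{\left(c \right)} = c + 10 = 10 + c$)
$- (Q{\left(-9 \right)} - 247) = - (\left(10 - 9\right) - 247) = - (1 - 247) = \left(-1\right) \left(-246\right) = 246$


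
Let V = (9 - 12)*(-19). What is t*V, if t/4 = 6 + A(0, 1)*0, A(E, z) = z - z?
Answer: 1368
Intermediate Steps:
A(E, z) = 0
V = 57 (V = -3*(-19) = 57)
t = 24 (t = 4*(6 + 0*0) = 4*(6 + 0) = 4*6 = 24)
t*V = 24*57 = 1368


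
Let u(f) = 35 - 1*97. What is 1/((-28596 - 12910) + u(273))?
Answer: -1/41568 ≈ -2.4057e-5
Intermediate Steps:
u(f) = -62 (u(f) = 35 - 97 = -62)
1/((-28596 - 12910) + u(273)) = 1/((-28596 - 12910) - 62) = 1/(-41506 - 62) = 1/(-41568) = -1/41568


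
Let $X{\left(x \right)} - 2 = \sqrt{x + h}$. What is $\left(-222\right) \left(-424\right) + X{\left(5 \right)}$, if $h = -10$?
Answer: $94130 + i \sqrt{5} \approx 94130.0 + 2.2361 i$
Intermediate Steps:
$X{\left(x \right)} = 2 + \sqrt{-10 + x}$ ($X{\left(x \right)} = 2 + \sqrt{x - 10} = 2 + \sqrt{-10 + x}$)
$\left(-222\right) \left(-424\right) + X{\left(5 \right)} = \left(-222\right) \left(-424\right) + \left(2 + \sqrt{-10 + 5}\right) = 94128 + \left(2 + \sqrt{-5}\right) = 94128 + \left(2 + i \sqrt{5}\right) = 94130 + i \sqrt{5}$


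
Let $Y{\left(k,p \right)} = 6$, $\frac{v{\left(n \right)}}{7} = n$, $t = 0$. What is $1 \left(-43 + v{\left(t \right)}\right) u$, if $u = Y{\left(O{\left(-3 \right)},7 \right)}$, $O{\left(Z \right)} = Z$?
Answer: $-258$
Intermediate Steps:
$v{\left(n \right)} = 7 n$
$u = 6$
$1 \left(-43 + v{\left(t \right)}\right) u = 1 \left(-43 + 7 \cdot 0\right) 6 = 1 \left(-43 + 0\right) 6 = 1 \left(\left(-43\right) 6\right) = 1 \left(-258\right) = -258$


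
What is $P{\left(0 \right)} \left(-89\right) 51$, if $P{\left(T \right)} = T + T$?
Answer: $0$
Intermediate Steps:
$P{\left(T \right)} = 2 T$
$P{\left(0 \right)} \left(-89\right) 51 = 2 \cdot 0 \left(-89\right) 51 = 0 \left(-89\right) 51 = 0 \cdot 51 = 0$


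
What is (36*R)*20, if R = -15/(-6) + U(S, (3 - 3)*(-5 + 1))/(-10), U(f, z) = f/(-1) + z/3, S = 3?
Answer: 2016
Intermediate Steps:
U(f, z) = -f + z/3 (U(f, z) = f*(-1) + z*(⅓) = -f + z/3)
R = 14/5 (R = -15/(-6) + (-1*3 + ((3 - 3)*(-5 + 1))/3)/(-10) = -15*(-⅙) + (-3 + (0*(-4))/3)*(-⅒) = 5/2 + (-3 + (⅓)*0)*(-⅒) = 5/2 + (-3 + 0)*(-⅒) = 5/2 - 3*(-⅒) = 5/2 + 3/10 = 14/5 ≈ 2.8000)
(36*R)*20 = (36*(14/5))*20 = (504/5)*20 = 2016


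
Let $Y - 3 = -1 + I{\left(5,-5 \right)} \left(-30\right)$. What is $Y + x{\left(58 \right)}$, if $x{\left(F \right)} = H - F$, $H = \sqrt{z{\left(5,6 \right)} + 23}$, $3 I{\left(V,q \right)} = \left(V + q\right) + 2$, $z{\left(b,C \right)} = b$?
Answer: $-76 + 2 \sqrt{7} \approx -70.708$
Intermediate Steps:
$I{\left(V,q \right)} = \frac{2}{3} + \frac{V}{3} + \frac{q}{3}$ ($I{\left(V,q \right)} = \frac{\left(V + q\right) + 2}{3} = \frac{2 + V + q}{3} = \frac{2}{3} + \frac{V}{3} + \frac{q}{3}$)
$H = 2 \sqrt{7}$ ($H = \sqrt{5 + 23} = \sqrt{28} = 2 \sqrt{7} \approx 5.2915$)
$Y = -18$ ($Y = 3 + \left(-1 + \left(\frac{2}{3} + \frac{1}{3} \cdot 5 + \frac{1}{3} \left(-5\right)\right) \left(-30\right)\right) = 3 + \left(-1 + \left(\frac{2}{3} + \frac{5}{3} - \frac{5}{3}\right) \left(-30\right)\right) = 3 + \left(-1 + \frac{2}{3} \left(-30\right)\right) = 3 - 21 = -18$)
$x{\left(F \right)} = - F + 2 \sqrt{7}$ ($x{\left(F \right)} = 2 \sqrt{7} - F = - F + 2 \sqrt{7}$)
$Y + x{\left(58 \right)} = -18 + \left(\left(-1\right) 58 + 2 \sqrt{7}\right) = -18 - \left(58 - 2 \sqrt{7}\right) = -76 + 2 \sqrt{7}$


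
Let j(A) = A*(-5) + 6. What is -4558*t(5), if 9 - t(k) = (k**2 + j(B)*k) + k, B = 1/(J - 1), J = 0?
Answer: 346408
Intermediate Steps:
B = -1 (B = 1/(0 - 1) = 1/(-1) = -1)
j(A) = 6 - 5*A (j(A) = -5*A + 6 = 6 - 5*A)
t(k) = 9 - k**2 - 12*k (t(k) = 9 - ((k**2 + (6 - 5*(-1))*k) + k) = 9 - ((k**2 + (6 + 5)*k) + k) = 9 - ((k**2 + 11*k) + k) = 9 - (k**2 + 12*k) = 9 + (-k**2 - 12*k) = 9 - k**2 - 12*k)
-4558*t(5) = -4558*(9 - 1*5**2 - 12*5) = -4558*(9 - 1*25 - 60) = -4558*(9 - 25 - 60) = -4558*(-76) = 346408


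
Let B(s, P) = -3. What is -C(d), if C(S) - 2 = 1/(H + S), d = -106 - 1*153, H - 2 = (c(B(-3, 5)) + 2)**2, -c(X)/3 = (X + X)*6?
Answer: -23687/11843 ≈ -2.0001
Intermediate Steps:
c(X) = -36*X (c(X) = -3*(X + X)*6 = -3*2*X*6 = -36*X)
H = 12102 (H = 2 + (-36*(-3) + 2)**2 = 2 + (108 + 2)**2 = 2 + 110**2 = 2 + 12100 = 12102)
d = -259 (d = -106 - 153 = -259)
C(S) = 2 + 1/(12102 + S)
-C(d) = -(24205 + 2*(-259))/(12102 - 259) = -(24205 - 518)/11843 = -23687/11843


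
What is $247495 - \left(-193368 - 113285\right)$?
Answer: $554148$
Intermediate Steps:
$247495 - \left(-193368 - 113285\right) = 247495 - -306653 = 247495 + 306653 = 554148$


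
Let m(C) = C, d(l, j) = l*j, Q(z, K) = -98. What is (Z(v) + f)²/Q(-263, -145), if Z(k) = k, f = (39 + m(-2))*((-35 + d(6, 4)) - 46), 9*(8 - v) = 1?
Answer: -178794050/3969 ≈ -45048.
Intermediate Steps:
v = 71/9 (v = 8 - ⅑*1 = 8 - ⅑ = 71/9 ≈ 7.8889)
d(l, j) = j*l
f = -2109 (f = (39 - 2)*((-35 + 4*6) - 46) = 37*((-35 + 24) - 46) = 37*(-11 - 46) = 37*(-57) = -2109)
(Z(v) + f)²/Q(-263, -145) = (71/9 - 2109)²/(-98) = (-18910/9)²*(-1/98) = (357588100/81)*(-1/98) = -178794050/3969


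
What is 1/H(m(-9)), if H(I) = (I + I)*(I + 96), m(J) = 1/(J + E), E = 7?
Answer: -2/191 ≈ -0.010471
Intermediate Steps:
m(J) = 1/(7 + J) (m(J) = 1/(J + 7) = 1/(7 + J))
H(I) = 2*I*(96 + I) (H(I) = (2*I)*(96 + I) = 2*I*(96 + I))
1/H(m(-9)) = 1/(2*(96 + 1/(7 - 9))/(7 - 9)) = 1/(2*(96 + 1/(-2))/(-2)) = 1/(2*(-1/2)*(96 - 1/2)) = 1/(2*(-1/2)*(191/2)) = 1/(-191/2) = -2/191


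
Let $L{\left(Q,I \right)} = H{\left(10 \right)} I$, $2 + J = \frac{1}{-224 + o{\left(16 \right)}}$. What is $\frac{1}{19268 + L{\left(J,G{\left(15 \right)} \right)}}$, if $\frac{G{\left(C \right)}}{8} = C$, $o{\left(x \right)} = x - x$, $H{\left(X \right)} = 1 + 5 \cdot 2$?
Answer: $\frac{1}{20588} \approx 4.8572 \cdot 10^{-5}$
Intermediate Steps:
$H{\left(X \right)} = 11$ ($H{\left(X \right)} = 1 + 10 = 11$)
$o{\left(x \right)} = 0$
$G{\left(C \right)} = 8 C$
$J = - \frac{449}{224}$ ($J = -2 + \frac{1}{-224 + 0} = -2 + \frac{1}{-224} = -2 - \frac{1}{224} = - \frac{449}{224} \approx -2.0045$)
$L{\left(Q,I \right)} = 11 I$
$\frac{1}{19268 + L{\left(J,G{\left(15 \right)} \right)}} = \frac{1}{19268 + 11 \cdot 8 \cdot 15} = \frac{1}{19268 + 11 \cdot 120} = \frac{1}{19268 + 1320} = \frac{1}{20588}$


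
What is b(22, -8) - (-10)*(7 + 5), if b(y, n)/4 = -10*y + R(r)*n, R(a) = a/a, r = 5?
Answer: -792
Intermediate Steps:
R(a) = 1
b(y, n) = -40*y + 4*n (b(y, n) = 4*(-10*y + 1*n) = 4*(-10*y + n) = 4*(n - 10*y) = -40*y + 4*n)
b(22, -8) - (-10)*(7 + 5) = (-40*22 + 4*(-8)) - (-10)*(7 + 5) = (-880 - 32) - (-10)*12 = -912 - 1*(-120) = -912 + 120 = -792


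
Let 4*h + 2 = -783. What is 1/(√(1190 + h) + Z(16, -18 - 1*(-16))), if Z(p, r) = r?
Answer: 8/3959 + 10*√159/3959 ≈ 0.033871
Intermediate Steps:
h = -785/4 (h = -½ + (¼)*(-783) = -½ - 783/4 = -785/4 ≈ -196.25)
1/(√(1190 + h) + Z(16, -18 - 1*(-16))) = 1/(√(1190 - 785/4) + (-18 - 1*(-16))) = 1/(√(3975/4) + (-18 + 16)) = 1/(5*√159/2 - 2) = 1/(-2 + 5*√159/2)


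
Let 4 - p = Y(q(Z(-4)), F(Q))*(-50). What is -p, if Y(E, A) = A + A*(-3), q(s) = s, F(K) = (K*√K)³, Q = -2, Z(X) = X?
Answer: -4 + 1600*I*√2 ≈ -4.0 + 2262.7*I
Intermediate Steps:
F(K) = K^(9/2) (F(K) = (K^(3/2))³ = K^(9/2))
Y(E, A) = -2*A (Y(E, A) = A - 3*A = -2*A)
p = 4 - 1600*I*√2 (p = 4 - (-32*I*√2)*(-50) = 4 - 1600*I*√2 ≈ 4.0 - 2262.7*I)
-p = -(4 - 1600*I*√2) = -4 + 1600*I*√2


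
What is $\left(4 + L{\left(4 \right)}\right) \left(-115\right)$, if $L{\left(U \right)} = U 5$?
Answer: $-2760$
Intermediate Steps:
$L{\left(U \right)} = 5 U$
$\left(4 + L{\left(4 \right)}\right) \left(-115\right) = \left(4 + 5 \cdot 4\right) \left(-115\right) = \left(4 + 20\right) \left(-115\right) = 24 \left(-115\right) = -2760$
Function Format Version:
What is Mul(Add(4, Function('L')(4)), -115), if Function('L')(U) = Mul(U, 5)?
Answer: -2760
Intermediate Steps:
Function('L')(U) = Mul(5, U)
Mul(Add(4, Function('L')(4)), -115) = Mul(Add(4, Mul(5, 4)), -115) = Mul(Add(4, 20), -115) = Mul(24, -115) = -2760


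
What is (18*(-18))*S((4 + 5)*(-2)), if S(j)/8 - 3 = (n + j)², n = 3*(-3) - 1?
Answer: -2039904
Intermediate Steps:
n = -10 (n = -9 - 1 = -10)
S(j) = 24 + 8*(-10 + j)²
(18*(-18))*S((4 + 5)*(-2)) = (18*(-18))*(24 + 8*(-10 + (4 + 5)*(-2))²) = -324*(24 + 8*(-10 + 9*(-2))²) = -324*(24 + 8*(-10 - 18)²) = -324*(24 + 8*(-28)²) = -324*(24 + 8*784) = -324*(24 + 6272) = -324*6296 = -2039904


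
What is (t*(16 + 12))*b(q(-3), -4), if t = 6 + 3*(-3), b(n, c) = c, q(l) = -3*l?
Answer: 336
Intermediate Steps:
t = -3 (t = 6 - 9 = -3)
(t*(16 + 12))*b(q(-3), -4) = -3*(16 + 12)*(-4) = -3*28*(-4) = -84*(-4) = 336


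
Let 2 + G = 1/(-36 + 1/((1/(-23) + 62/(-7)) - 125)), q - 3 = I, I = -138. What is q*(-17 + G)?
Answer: 1993989015/776249 ≈ 2568.8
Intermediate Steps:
q = -135 (q = 3 - 138 = -135)
G = -1574056/776249 (G = -2 + 1/(-36 + 1/((1/(-23) + 62/(-7)) - 125)) = -2 + 1/(-36 + 1/((1*(-1/23) + 62*(-1/7)) - 125)) = -2 + 1/(-36 + 1/((-1/23 - 62/7) - 125)) = -2 + 1/(-36 + 1/(-1433/161 - 125)) = -2 + 1/(-36 + 1/(-21558/161)) = -2 + 1/(-36 - 161/21558) = -2 + 1/(-776249/21558) = -2 - 21558/776249 = -1574056/776249 ≈ -2.0278)
q*(-17 + G) = -135*(-17 - 1574056/776249) = -135*(-14770289/776249) = 1993989015/776249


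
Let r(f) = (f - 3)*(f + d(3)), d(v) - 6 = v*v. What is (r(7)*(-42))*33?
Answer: -121968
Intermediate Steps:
d(v) = 6 + v**2 (d(v) = 6 + v*v = 6 + v**2)
r(f) = (-3 + f)*(15 + f) (r(f) = (f - 3)*(f + (6 + 3**2)) = (-3 + f)*(f + (6 + 9)) = (-3 + f)*(f + 15) = (-3 + f)*(15 + f))
(r(7)*(-42))*33 = ((-45 + 7**2 + 12*7)*(-42))*33 = ((-45 + 49 + 84)*(-42))*33 = (88*(-42))*33 = -3696*33 = -121968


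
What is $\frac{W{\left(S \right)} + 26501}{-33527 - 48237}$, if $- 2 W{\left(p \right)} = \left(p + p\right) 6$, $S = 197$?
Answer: $- \frac{25319}{81764} \approx -0.30966$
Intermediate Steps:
$W{\left(p \right)} = - 6 p$ ($W{\left(p \right)} = - \frac{\left(p + p\right) 6}{2} = - \frac{2 p 6}{2} = - \frac{12 p}{2} = - 6 p$)
$\frac{W{\left(S \right)} + 26501}{-33527 - 48237} = \frac{\left(-6\right) 197 + 26501}{-33527 - 48237} = \frac{-1182 + 26501}{-81764} = 25319 \left(- \frac{1}{81764}\right) = - \frac{25319}{81764}$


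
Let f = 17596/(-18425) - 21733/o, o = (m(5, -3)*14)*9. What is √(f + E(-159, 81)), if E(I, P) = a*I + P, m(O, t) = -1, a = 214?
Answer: I*√809001376030078/154770 ≈ 183.78*I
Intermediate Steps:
E(I, P) = P + 214*I (E(I, P) = 214*I + P = P + 214*I)
o = -126 (o = -1*14*9 = -14*9 = -126)
f = 398213429/2321550 (f = 17596/(-18425) - 21733/(-126) = 17596*(-1/18425) - 21733*(-1/126) = -17596/18425 + 21733/126 = 398213429/2321550 ≈ 171.53)
√(f + E(-159, 81)) = √(398213429/2321550 + (81 + 214*(-159))) = √(398213429/2321550 + (81 - 34026)) = √(398213429/2321550 - 33945) = √(-78406801321/2321550) = I*√809001376030078/154770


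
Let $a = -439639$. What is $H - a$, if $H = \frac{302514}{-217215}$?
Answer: $\frac{31831960957}{72405} \approx 4.3964 \cdot 10^{5}$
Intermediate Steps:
$H = - \frac{100838}{72405}$ ($H = 302514 \left(- \frac{1}{217215}\right) = - \frac{100838}{72405} \approx -1.3927$)
$H - a = - \frac{100838}{72405} - -439639 = - \frac{100838}{72405} + 439639 = \frac{31831960957}{72405}$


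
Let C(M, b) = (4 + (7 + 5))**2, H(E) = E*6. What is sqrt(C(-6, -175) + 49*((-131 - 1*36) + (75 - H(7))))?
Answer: I*sqrt(6310) ≈ 79.436*I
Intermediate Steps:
H(E) = 6*E
C(M, b) = 256 (C(M, b) = (4 + 12)**2 = 16**2 = 256)
sqrt(C(-6, -175) + 49*((-131 - 1*36) + (75 - H(7)))) = sqrt(256 + 49*((-131 - 1*36) + (75 - 6*7))) = sqrt(256 + 49*((-131 - 36) + (75 - 1*42))) = sqrt(256 + 49*(-167 + (75 - 42))) = sqrt(256 + 49*(-167 + 33)) = sqrt(256 + 49*(-134)) = sqrt(256 - 6566) = sqrt(-6310) = I*sqrt(6310)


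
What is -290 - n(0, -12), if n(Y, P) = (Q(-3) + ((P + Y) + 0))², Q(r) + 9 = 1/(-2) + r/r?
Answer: -2841/4 ≈ -710.25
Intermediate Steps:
Q(r) = -17/2 (Q(r) = -9 + (1/(-2) + r/r) = -9 + (1*(-½) + 1) = -9 + (-½ + 1) = -9 + ½ = -17/2)
n(Y, P) = (-17/2 + P + Y)² (n(Y, P) = (-17/2 + ((P + Y) + 0))² = (-17/2 + (P + Y))² = (-17/2 + P + Y)²)
-290 - n(0, -12) = -290 - (-17 + 2*(-12) + 2*0)²/4 = -290 - (-17 - 24 + 0)²/4 = -290 - (-41)²/4 = -290 - 1681/4 = -2841/4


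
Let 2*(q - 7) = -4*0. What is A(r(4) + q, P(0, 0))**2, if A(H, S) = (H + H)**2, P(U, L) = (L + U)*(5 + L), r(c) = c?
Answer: 234256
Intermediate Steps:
q = 7 (q = 7 + (-4*0)/2 = 7 + (1/2)*0 = 7 + 0 = 7)
P(U, L) = (5 + L)*(L + U)
A(H, S) = 4*H**2 (A(H, S) = (2*H)**2 = 4*H**2)
A(r(4) + q, P(0, 0))**2 = (4*(4 + 7)**2)**2 = (4*11**2)**2 = (4*121)**2 = 484**2 = 234256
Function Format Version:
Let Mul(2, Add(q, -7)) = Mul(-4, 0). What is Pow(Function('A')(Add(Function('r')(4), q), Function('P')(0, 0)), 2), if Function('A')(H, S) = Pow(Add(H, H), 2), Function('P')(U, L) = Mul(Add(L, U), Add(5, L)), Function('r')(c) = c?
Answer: 234256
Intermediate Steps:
q = 7 (q = Add(7, Mul(Rational(1, 2), Mul(-4, 0))) = Add(7, Mul(Rational(1, 2), 0)) = Add(7, 0) = 7)
Function('P')(U, L) = Mul(Add(5, L), Add(L, U))
Function('A')(H, S) = Mul(4, Pow(H, 2)) (Function('A')(H, S) = Pow(Mul(2, H), 2) = Mul(4, Pow(H, 2)))
Pow(Function('A')(Add(Function('r')(4), q), Function('P')(0, 0)), 2) = Pow(Mul(4, Pow(Add(4, 7), 2)), 2) = Pow(Mul(4, Pow(11, 2)), 2) = Pow(Mul(4, 121), 2) = Pow(484, 2) = 234256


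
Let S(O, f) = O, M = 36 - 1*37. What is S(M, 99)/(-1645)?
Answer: 1/1645 ≈ 0.00060790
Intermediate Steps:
M = -1 (M = 36 - 37 = -1)
S(M, 99)/(-1645) = -1/(-1645) = -1*(-1/1645) = 1/1645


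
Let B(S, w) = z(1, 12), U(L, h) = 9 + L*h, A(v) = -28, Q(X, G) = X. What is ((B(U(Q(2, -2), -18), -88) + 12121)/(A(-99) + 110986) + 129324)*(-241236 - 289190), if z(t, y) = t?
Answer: -3805685749191482/55479 ≈ -6.8597e+10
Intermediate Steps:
B(S, w) = 1
((B(U(Q(2, -2), -18), -88) + 12121)/(A(-99) + 110986) + 129324)*(-241236 - 289190) = ((1 + 12121)/(-28 + 110986) + 129324)*(-241236 - 289190) = (12122/110958 + 129324)*(-530426) = (12122*(1/110958) + 129324)*(-530426) = (6061/55479 + 129324)*(-530426) = (7174772257/55479)*(-530426) = -3805685749191482/55479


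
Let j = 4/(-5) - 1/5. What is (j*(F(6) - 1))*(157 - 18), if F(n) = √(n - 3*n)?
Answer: 139 - 278*I*√3 ≈ 139.0 - 481.51*I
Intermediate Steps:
F(n) = √2*√(-n) (F(n) = √(-2*n) = √2*√(-n))
j = -1 (j = 4*(-⅕) - 1*⅕ = -⅘ - ⅕ = -1)
(j*(F(6) - 1))*(157 - 18) = (-(√2*√(-1*6) - 1))*(157 - 18) = -(√2*√(-6) - 1)*139 = -(√2*(I*√6) - 1)*139 = -(2*I*√3 - 1)*139 = -(-1 + 2*I*√3)*139 = (1 - 2*I*√3)*139 = 139 - 278*I*√3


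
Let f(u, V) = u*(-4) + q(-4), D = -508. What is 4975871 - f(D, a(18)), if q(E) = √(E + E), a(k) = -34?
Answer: 4973839 - 2*I*√2 ≈ 4.9738e+6 - 2.8284*I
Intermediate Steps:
q(E) = √2*√E (q(E) = √(2*E) = √2*√E)
f(u, V) = -4*u + 2*I*√2 (f(u, V) = u*(-4) + √2*√(-4) = -4*u + √2*(2*I) = -4*u + 2*I*√2)
4975871 - f(D, a(18)) = 4975871 - (-4*(-508) + 2*I*√2) = 4975871 - (2032 + 2*I*√2) = 4975871 + (-2032 - 2*I*√2) = 4973839 - 2*I*√2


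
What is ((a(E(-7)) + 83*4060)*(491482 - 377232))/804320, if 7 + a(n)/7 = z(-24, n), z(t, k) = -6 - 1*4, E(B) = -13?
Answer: 8421525/176 ≈ 47850.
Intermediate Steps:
z(t, k) = -10 (z(t, k) = -6 - 4 = -10)
a(n) = -119 (a(n) = -49 + 7*(-10) = -49 - 70 = -119)
((a(E(-7)) + 83*4060)*(491482 - 377232))/804320 = ((-119 + 83*4060)*(491482 - 377232))/804320 = ((-119 + 336980)*114250)*(1/804320) = (336861*114250)*(1/804320) = 38486369250*(1/804320) = 8421525/176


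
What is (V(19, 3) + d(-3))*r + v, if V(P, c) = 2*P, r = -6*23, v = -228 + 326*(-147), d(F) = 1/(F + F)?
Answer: -53371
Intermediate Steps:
d(F) = 1/(2*F)
v = -48150 (v = -228 - 47922 = -48150)
r = -138
(V(19, 3) + d(-3))*r + v = (2*19 + (½)/(-3))*(-138) - 48150 = (38 + (½)*(-⅓))*(-138) - 48150 = (38 - ⅙)*(-138) - 48150 = (227/6)*(-138) - 48150 = -5221 - 48150 = -53371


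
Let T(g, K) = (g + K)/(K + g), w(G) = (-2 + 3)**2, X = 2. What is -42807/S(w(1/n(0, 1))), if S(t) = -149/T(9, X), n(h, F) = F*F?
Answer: 42807/149 ≈ 287.30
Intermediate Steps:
n(h, F) = F**2
w(G) = 1 (w(G) = 1**2 = 1)
T(g, K) = 1 (T(g, K) = (K + g)/(K + g) = 1)
S(t) = -149 (S(t) = -149/1 = -149*1 = -149)
-42807/S(w(1/n(0, 1))) = -42807/(-149) = -42807*(-1/149) = 42807/149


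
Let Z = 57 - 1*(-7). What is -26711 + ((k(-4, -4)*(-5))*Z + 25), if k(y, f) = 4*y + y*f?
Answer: -26686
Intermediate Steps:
k(y, f) = 4*y + f*y
Z = 64 (Z = 57 + 7 = 64)
-26711 + ((k(-4, -4)*(-5))*Z + 25) = -26711 + ((-4*(4 - 4)*(-5))*64 + 25) = -26711 + ((-4*0*(-5))*64 + 25) = -26711 + ((0*(-5))*64 + 25) = -26711 + (0*64 + 25) = -26711 + (0 + 25) = -26711 + 25 = -26686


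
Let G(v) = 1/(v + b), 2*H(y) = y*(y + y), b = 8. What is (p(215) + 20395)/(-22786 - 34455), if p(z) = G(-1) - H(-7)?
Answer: -142423/400687 ≈ -0.35545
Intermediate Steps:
H(y) = y² (H(y) = (y*(y + y))/2 = (y*(2*y))/2 = (2*y²)/2 = y²)
G(v) = 1/(8 + v) (G(v) = 1/(v + 8) = 1/(8 + v))
p(z) = -342/7 (p(z) = 1/(8 - 1) - 1*(-7)² = 1/7 - 1*49 = ⅐ - 49 = -342/7)
(p(215) + 20395)/(-22786 - 34455) = (-342/7 + 20395)/(-22786 - 34455) = (142423/7)/(-57241) = (142423/7)*(-1/57241) = -142423/400687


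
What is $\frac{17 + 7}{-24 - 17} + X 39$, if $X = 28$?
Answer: $\frac{44748}{41} \approx 1091.4$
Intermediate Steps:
$\frac{17 + 7}{-24 - 17} + X 39 = \frac{17 + 7}{-24 - 17} + 28 \cdot 39 = \frac{24}{-41} + 1092 = 24 \left(- \frac{1}{41}\right) + 1092 = - \frac{24}{41} + 1092 = \frac{44748}{41}$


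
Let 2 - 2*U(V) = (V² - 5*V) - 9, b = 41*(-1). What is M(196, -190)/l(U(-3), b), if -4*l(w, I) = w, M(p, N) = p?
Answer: 1568/13 ≈ 120.62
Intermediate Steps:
b = -41
U(V) = 11/2 - V²/2 + 5*V/2 (U(V) = 1 - ((V² - 5*V) - 9)/2 = 1 - (-9 + V² - 5*V)/2 = 1 + (9/2 - V²/2 + 5*V/2) = 11/2 - V²/2 + 5*V/2)
l(w, I) = -w/4
M(196, -190)/l(U(-3), b) = 196/((-(11/2 - ½*(-3)² + (5/2)*(-3))/4)) = 196/((-(11/2 - ½*9 - 15/2)/4)) = 196/((-(11/2 - 9/2 - 15/2)/4)) = 196/((-¼*(-13/2))) = 196/(13/8) = 196*(8/13) = 1568/13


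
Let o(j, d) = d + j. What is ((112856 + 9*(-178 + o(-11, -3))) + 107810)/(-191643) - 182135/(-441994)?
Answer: -61864384567/84705056142 ≈ -0.73035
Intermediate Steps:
((112856 + 9*(-178 + o(-11, -3))) + 107810)/(-191643) - 182135/(-441994) = ((112856 + 9*(-178 + (-3 - 11))) + 107810)/(-191643) - 182135/(-441994) = ((112856 + 9*(-178 - 14)) + 107810)*(-1/191643) - 182135*(-1/441994) = ((112856 + 9*(-192)) + 107810)*(-1/191643) + 182135/441994 = ((112856 - 1728) + 107810)*(-1/191643) + 182135/441994 = (111128 + 107810)*(-1/191643) + 182135/441994 = 218938*(-1/191643) + 182135/441994 = -218938/191643 + 182135/441994 = -61864384567/84705056142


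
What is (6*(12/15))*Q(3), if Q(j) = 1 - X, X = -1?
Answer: 48/5 ≈ 9.6000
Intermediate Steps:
Q(j) = 2 (Q(j) = 1 - 1*(-1) = 1 + 1 = 2)
(6*(12/15))*Q(3) = (6*(12/15))*2 = (6*(12*(1/15)))*2 = (6*(4/5))*2 = (24/5)*2 = 48/5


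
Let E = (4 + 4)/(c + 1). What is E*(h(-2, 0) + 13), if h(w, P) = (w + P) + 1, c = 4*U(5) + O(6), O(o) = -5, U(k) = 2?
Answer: 24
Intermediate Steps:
c = 3 (c = 4*2 - 5 = 8 - 5 = 3)
h(w, P) = 1 + P + w (h(w, P) = (P + w) + 1 = 1 + P + w)
E = 2 (E = (4 + 4)/(3 + 1) = 8/4 = 8*(¼) = 2)
E*(h(-2, 0) + 13) = 2*((1 + 0 - 2) + 13) = 2*(-1 + 13) = 2*12 = 24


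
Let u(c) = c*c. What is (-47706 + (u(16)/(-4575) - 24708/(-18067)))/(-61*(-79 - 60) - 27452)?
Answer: 135969095438/54077318925 ≈ 2.5143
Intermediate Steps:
u(c) = c²
(-47706 + (u(16)/(-4575) - 24708/(-18067)))/(-61*(-79 - 60) - 27452) = (-47706 + (16²/(-4575) - 24708/(-18067)))/(-61*(-79 - 60) - 27452) = (-47706 + (256*(-1/4575) - 24708*(-1/18067)))/(-61*(-139) - 27452) = (-47706 + (-256/4575 + 852/623))/(8479 - 27452) = (-47706 + 3738412/2850225)/(-18973) = -135969095438/2850225*(-1/18973) = 135969095438/54077318925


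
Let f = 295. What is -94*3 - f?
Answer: -577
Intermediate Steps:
-94*3 - f = -94*3 - 1*295 = -282 - 295 = -577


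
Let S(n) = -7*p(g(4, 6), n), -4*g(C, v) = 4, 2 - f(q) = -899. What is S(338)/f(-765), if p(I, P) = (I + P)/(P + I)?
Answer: -7/901 ≈ -0.0077691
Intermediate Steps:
f(q) = 901 (f(q) = 2 - 1*(-899) = 2 + 899 = 901)
g(C, v) = -1 (g(C, v) = -¼*4 = -1)
p(I, P) = 1 (p(I, P) = (I + P)/(I + P) = 1)
S(n) = -7 (S(n) = -7*1 = -7)
S(338)/f(-765) = -7/901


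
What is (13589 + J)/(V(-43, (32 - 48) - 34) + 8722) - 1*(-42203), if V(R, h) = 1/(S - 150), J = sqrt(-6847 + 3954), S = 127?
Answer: 8466445362/200605 + 23*I*sqrt(2893)/200605 ≈ 42205.0 + 0.0061668*I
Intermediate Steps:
J = I*sqrt(2893) (J = sqrt(-2893) = I*sqrt(2893) ≈ 53.787*I)
V(R, h) = -1/23 (V(R, h) = 1/(127 - 150) = 1/(-23) = -1/23)
(13589 + J)/(V(-43, (32 - 48) - 34) + 8722) - 1*(-42203) = (13589 + I*sqrt(2893))/(-1/23 + 8722) - 1*(-42203) = (13589 + I*sqrt(2893))/(200605/23) + 42203 = (13589 + I*sqrt(2893))*(23/200605) + 42203 = (312547/200605 + 23*I*sqrt(2893)/200605) + 42203 = 8466445362/200605 + 23*I*sqrt(2893)/200605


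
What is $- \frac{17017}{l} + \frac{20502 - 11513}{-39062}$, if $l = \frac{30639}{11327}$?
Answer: $- \frac{1075648115947}{170974374} \approx -6291.3$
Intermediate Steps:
$l = \frac{30639}{11327}$ ($l = 30639 \cdot \frac{1}{11327} = \frac{30639}{11327} \approx 2.705$)
$- \frac{17017}{l} + \frac{20502 - 11513}{-39062} = - \frac{17017}{\frac{30639}{11327}} + \frac{20502 - 11513}{-39062} = \left(-17017\right) \frac{11327}{30639} + \left(20502 - 11513\right) \left(- \frac{1}{39062}\right) = - \frac{27535937}{4377} + 8989 \left(- \frac{1}{39062}\right) = - \frac{27535937}{4377} - \frac{8989}{39062} = - \frac{1075648115947}{170974374}$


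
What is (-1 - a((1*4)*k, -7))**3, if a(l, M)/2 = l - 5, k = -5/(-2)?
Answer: -1331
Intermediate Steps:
k = 5/2 (k = -5*(-1/2) = 5/2 ≈ 2.5000)
a(l, M) = -10 + 2*l (a(l, M) = 2*(l - 5) = 2*(-5 + l) = -10 + 2*l)
(-1 - a((1*4)*k, -7))**3 = (-1 - (-10 + 2*((1*4)*(5/2))))**3 = (-1 - (-10 + 2*(4*(5/2))))**3 = (-1 - (-10 + 2*10))**3 = (-1 - (-10 + 20))**3 = (-1 - 1*10)**3 = (-1 - 10)**3 = (-11)**3 = -1331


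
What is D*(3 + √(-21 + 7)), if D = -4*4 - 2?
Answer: -54 - 18*I*√14 ≈ -54.0 - 67.35*I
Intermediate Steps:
D = -18 (D = -16 - 2 = -18)
D*(3 + √(-21 + 7)) = -18*(3 + √(-21 + 7)) = -18*(3 + √(-14)) = -18*(3 + I*√14) = -54 - 18*I*√14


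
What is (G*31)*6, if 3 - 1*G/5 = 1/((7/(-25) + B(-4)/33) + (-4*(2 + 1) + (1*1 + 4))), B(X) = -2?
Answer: 8831745/3028 ≈ 2916.7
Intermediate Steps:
G = 94965/6056 (G = 15 - 5/((7/(-25) - 2/33) + (-4*(2 + 1) + (1*1 + 4))) = 15 - 5/((7*(-1/25) - 2*1/33) + (-4*3 + (1 + 4))) = 15 - 5/((-7/25 - 2/33) + (-12 + 5)) = 15 - 5/(-281/825 - 7) = 15 - 5/(-6056/825) = 15 - 5*(-825/6056) = 15 + 4125/6056 = 94965/6056 ≈ 15.681)
(G*31)*6 = ((94965/6056)*31)*6 = (2943915/6056)*6 = 8831745/3028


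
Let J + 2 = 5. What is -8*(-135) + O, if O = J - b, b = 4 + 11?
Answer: 1068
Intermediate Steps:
b = 15
J = 3 (J = -2 + 5 = 3)
O = -12 (O = 3 - 1*15 = 3 - 15 = -12)
-8*(-135) + O = -8*(-135) - 12 = 1080 - 12 = 1068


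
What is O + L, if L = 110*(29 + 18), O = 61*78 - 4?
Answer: 9924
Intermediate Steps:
O = 4754 (O = 4758 - 4 = 4754)
L = 5170 (L = 110*47 = 5170)
O + L = 4754 + 5170 = 9924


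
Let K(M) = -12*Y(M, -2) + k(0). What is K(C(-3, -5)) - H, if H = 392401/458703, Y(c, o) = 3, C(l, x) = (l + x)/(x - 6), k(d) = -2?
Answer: -17823115/458703 ≈ -38.855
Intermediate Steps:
C(l, x) = (l + x)/(-6 + x)
H = 392401/458703 (H = 392401*(1/458703) = 392401/458703 ≈ 0.85546)
K(M) = -38 (K(M) = -12*3 - 2 = -36 - 2 = -38)
K(C(-3, -5)) - H = -38 - 1*392401/458703 = -38 - 392401/458703 = -17823115/458703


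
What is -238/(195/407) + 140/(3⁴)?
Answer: -2606282/5265 ≈ -495.02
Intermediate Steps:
-238/(195/407) + 140/(3⁴) = -238/(195*(1/407)) + 140/81 = -238/195/407 + 140*(1/81) = -238*407/195 + 140/81 = -96866/195 + 140/81 = -2606282/5265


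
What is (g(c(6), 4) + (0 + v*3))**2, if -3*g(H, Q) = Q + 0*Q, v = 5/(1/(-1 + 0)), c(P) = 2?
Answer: 2401/9 ≈ 266.78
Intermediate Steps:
v = -5 (v = 5/(1/(-1)) = 5/(-1) = 5*(-1) = -5)
g(H, Q) = -Q/3 (g(H, Q) = -(Q + 0*Q)/3 = -(Q + 0)/3 = -Q/3)
(g(c(6), 4) + (0 + v*3))**2 = (-1/3*4 + (0 - 5*3))**2 = (-4/3 + (0 - 15))**2 = (-4/3 - 15)**2 = (-49/3)**2 = 2401/9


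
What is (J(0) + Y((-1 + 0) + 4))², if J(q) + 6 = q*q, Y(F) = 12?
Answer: 36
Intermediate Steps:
J(q) = -6 + q² (J(q) = -6 + q*q = -6 + q²)
(J(0) + Y((-1 + 0) + 4))² = ((-6 + 0²) + 12)² = ((-6 + 0) + 12)² = (-6 + 12)² = 6² = 36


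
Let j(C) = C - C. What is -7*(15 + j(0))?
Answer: -105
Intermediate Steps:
j(C) = 0
-7*(15 + j(0)) = -7*(15 + 0) = -7*15 = -105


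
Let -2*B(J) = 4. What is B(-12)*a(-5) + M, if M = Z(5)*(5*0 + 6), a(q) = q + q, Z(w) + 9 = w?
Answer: -4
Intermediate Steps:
Z(w) = -9 + w
a(q) = 2*q
B(J) = -2 (B(J) = -½*4 = -2)
M = -24 (M = (-9 + 5)*(5*0 + 6) = -4*(0 + 6) = -4*6 = -24)
B(-12)*a(-5) + M = -4*(-5) - 24 = -2*(-10) - 24 = 20 - 24 = -4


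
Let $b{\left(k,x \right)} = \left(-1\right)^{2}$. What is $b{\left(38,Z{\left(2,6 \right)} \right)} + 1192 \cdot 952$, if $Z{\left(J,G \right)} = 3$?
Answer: $1134785$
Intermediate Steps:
$b{\left(k,x \right)} = 1$
$b{\left(38,Z{\left(2,6 \right)} \right)} + 1192 \cdot 952 = 1 + 1192 \cdot 952 = 1 + 1134784 = 1134785$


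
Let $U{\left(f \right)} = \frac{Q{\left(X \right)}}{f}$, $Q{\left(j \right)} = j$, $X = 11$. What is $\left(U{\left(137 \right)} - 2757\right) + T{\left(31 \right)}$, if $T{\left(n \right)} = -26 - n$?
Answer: $- \frac{385507}{137} \approx -2813.9$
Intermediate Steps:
$U{\left(f \right)} = \frac{11}{f}$
$\left(U{\left(137 \right)} - 2757\right) + T{\left(31 \right)} = \left(\frac{11}{137} - 2757\right) - 57 = - \frac{377698}{137} - 57 = - \frac{385507}{137}$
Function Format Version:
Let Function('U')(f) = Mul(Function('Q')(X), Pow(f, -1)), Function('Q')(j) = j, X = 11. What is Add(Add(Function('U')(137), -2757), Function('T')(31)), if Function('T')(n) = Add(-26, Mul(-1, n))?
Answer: Rational(-385507, 137) ≈ -2813.9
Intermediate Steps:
Function('U')(f) = Mul(11, Pow(f, -1))
Add(Add(Function('U')(137), -2757), Function('T')(31)) = Add(Add(Mul(11, Pow(137, -1)), -2757), Add(-26, Mul(-1, 31))) = Add(Add(Mul(11, Rational(1, 137)), -2757), Add(-26, -31)) = Add(Add(Rational(11, 137), -2757), -57) = Add(Rational(-377698, 137), -57) = Rational(-385507, 137)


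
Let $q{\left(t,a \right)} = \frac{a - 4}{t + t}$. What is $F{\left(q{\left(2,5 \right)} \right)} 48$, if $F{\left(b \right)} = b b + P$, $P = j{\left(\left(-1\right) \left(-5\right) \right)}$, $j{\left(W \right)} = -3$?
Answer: $-141$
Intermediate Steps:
$P = -3$
$q{\left(t,a \right)} = \frac{-4 + a}{2 t}$
$F{\left(b \right)} = -3 + b^{2}$ ($F{\left(b \right)} = b b - 3 = b^{2} - 3 = -3 + b^{2}$)
$F{\left(q{\left(2,5 \right)} \right)} 48 = \left(-3 + \left(\frac{-4 + 5}{2 \cdot 2}\right)^{2}\right) 48 = \left(-3 + \left(\frac{1}{2} \cdot \frac{1}{2} \cdot 1\right)^{2}\right) 48 = \left(-3 + \left(\frac{1}{4}\right)^{2}\right) 48 = \left(-3 + \frac{1}{16}\right) 48 = \left(- \frac{47}{16}\right) 48 = -141$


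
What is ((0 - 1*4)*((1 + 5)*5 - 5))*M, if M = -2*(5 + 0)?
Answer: 1000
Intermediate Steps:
M = -10 (M = -2*5 = -10)
((0 - 1*4)*((1 + 5)*5 - 5))*M = ((0 - 1*4)*((1 + 5)*5 - 5))*(-10) = ((0 - 4)*(6*5 - 5))*(-10) = -4*(30 - 5)*(-10) = -4*25*(-10) = -100*(-10) = 1000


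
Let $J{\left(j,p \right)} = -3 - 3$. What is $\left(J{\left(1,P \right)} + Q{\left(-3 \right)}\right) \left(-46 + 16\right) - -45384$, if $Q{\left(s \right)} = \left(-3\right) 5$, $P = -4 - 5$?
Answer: $46014$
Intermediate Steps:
$P = -9$
$J{\left(j,p \right)} = -6$ ($J{\left(j,p \right)} = -3 - 3 = -6$)
$Q{\left(s \right)} = -15$
$\left(J{\left(1,P \right)} + Q{\left(-3 \right)}\right) \left(-46 + 16\right) - -45384 = \left(-6 - 15\right) \left(-46 + 16\right) - -45384 = \left(-21\right) \left(-30\right) + 45384 = 630 + 45384 = 46014$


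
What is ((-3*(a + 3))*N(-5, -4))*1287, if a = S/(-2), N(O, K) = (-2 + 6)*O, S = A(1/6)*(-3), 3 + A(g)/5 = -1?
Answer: -2084940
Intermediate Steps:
A(g) = -20 (A(g) = -15 + 5*(-1) = -15 - 5 = -20)
S = 60 (S = -20*(-3) = 60)
N(O, K) = 4*O
a = -30 (a = 60/(-2) = 60*(-½) = -30)
((-3*(a + 3))*N(-5, -4))*1287 = ((-3*(-30 + 3))*(4*(-5)))*1287 = (-3*(-27)*(-20))*1287 = (81*(-20))*1287 = -1620*1287 = -2084940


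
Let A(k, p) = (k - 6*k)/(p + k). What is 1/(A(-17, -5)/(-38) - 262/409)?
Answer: -341924/184267 ≈ -1.8556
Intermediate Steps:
A(k, p) = -5*k/(k + p) (A(k, p) = (-5*k)/(k + p) = -5*k/(k + p))
1/(A(-17, -5)/(-38) - 262/409) = 1/(-5*(-17)/(-17 - 5)/(-38) - 262/409) = 1/(-5*(-17)/(-22)*(-1/38) - 262*1/409) = 1/(-5*(-17)*(-1/22)*(-1/38) - 262/409) = 1/(-85/22*(-1/38) - 262/409) = 1/(85/836 - 262/409) = 1/(-184267/341924) = -341924/184267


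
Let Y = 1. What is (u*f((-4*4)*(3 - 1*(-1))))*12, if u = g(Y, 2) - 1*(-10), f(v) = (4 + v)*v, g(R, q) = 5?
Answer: 691200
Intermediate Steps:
f(v) = v*(4 + v)
u = 15 (u = 5 - 1*(-10) = 5 + 10 = 15)
(u*f((-4*4)*(3 - 1*(-1))))*12 = (15*(((-4*4)*(3 - 1*(-1)))*(4 + (-4*4)*(3 - 1*(-1)))))*12 = (15*((-16*(3 + 1))*(4 - 16*(3 + 1))))*12 = (15*((-16*4)*(4 - 16*4)))*12 = (15*(-64*(4 - 64)))*12 = (15*(-64*(-60)))*12 = (15*3840)*12 = 57600*12 = 691200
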